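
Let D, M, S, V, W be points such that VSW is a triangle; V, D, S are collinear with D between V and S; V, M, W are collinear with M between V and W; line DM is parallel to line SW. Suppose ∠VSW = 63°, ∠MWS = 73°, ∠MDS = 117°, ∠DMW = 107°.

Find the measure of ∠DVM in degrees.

1. ∠MDV = 63°  [DM∥SW, corresponding at D]
2. ∠DMV = 73°  [linear pair at M on VW]
3. ∠DVM = 44°  [△VDM]

∠DVM = 44°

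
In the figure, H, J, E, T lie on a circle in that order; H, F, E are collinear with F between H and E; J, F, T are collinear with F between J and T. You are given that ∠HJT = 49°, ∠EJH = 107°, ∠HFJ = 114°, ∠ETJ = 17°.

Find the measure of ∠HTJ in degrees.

∠HTJ = 56°

1. ∠EHJ = 17°  [△HFJ]
2. ∠HEJ = 56°  [△HJE]
3. ∠HTJ = 56°  [same arc HJ]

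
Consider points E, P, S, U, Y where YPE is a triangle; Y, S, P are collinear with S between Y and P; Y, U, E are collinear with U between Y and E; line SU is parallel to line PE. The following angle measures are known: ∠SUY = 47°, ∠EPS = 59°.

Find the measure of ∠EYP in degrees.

∠EYP = 74°

1. ∠PEY = 47°  [SU∥PE, corresponding at U]
2. ∠EPY = 59°  [S on ray PY]
3. ∠EYP = 74°  [△YPE]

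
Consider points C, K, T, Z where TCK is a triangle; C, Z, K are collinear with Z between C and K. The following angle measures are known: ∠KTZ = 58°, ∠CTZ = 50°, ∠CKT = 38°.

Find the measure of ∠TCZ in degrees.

1. ∠TKZ = 38°  [Z on ray KC]
2. ∠KZT = 84°  [△TZK]
3. ∠CZT = 96°  [linear pair at Z on CK]
4. ∠TCZ = 34°  [△TCZ]

∠TCZ = 34°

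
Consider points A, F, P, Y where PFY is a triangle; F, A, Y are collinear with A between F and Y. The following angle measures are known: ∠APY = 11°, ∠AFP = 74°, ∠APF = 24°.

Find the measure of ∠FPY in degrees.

∠FPY = 35°

1. ∠FAP = 82°  [△PFA]
2. ∠PFY = 74°  [A on ray FY]
3. ∠PAY = 98°  [linear pair at A on FY]
4. ∠AYP = 71°  [△PAY]
5. ∠FYP = 71°  [A on ray YF]
6. ∠FPY = 35°  [△PFY]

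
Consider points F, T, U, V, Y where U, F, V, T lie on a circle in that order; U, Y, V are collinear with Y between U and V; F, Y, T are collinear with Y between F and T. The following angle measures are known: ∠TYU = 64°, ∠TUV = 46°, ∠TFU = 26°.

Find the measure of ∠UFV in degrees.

∠UFV = 72°

1. ∠FYV = 64°  [vertical angles at Y]
2. ∠TFV = 46°  [same arc VT]
3. ∠FYU = 116°  [linear pair at Y on UV]
4. ∠FVU = 70°  [△FYV]
5. ∠FUV = 38°  [△UYF]
6. ∠UFV = 72°  [△UFV]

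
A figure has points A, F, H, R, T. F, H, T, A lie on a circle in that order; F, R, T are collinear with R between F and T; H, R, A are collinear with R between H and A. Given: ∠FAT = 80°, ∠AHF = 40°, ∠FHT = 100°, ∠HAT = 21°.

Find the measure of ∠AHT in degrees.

∠AHT = 60°

1. ∠ATF = 40°  [same arc FA]
2. ∠AFT = 60°  [△FTA]
3. ∠AHT = 60°  [same arc TA]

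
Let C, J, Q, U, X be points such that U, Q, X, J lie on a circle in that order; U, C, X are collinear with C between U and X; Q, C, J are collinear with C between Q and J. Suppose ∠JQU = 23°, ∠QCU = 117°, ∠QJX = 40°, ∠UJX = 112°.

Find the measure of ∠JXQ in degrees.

1. ∠QUX = 40°  [△UCQ]
2. ∠QCX = 63°  [linear pair at C on UX]
3. ∠UQX = 68°  [cyclic UQXJ, opposite ∠Q+∠J]
4. ∠QXU = 72°  [△UQX]
5. ∠JQX = 45°  [△QCX]
6. ∠JXQ = 95°  [△QXJ]

∠JXQ = 95°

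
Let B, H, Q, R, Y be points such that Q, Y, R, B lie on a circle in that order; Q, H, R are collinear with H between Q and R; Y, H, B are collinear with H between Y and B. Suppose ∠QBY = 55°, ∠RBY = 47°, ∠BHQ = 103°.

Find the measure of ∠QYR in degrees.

1. ∠QRY = 55°  [same arc QY]
2. ∠RQY = 47°  [same arc YR]
3. ∠QYR = 78°  [△QYR]

∠QYR = 78°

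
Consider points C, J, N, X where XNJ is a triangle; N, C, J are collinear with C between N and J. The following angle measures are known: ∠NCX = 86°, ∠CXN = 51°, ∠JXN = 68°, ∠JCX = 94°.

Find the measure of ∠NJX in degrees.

1. ∠CNX = 43°  [△XNC]
2. ∠JNX = 43°  [C on ray NJ]
3. ∠NJX = 69°  [△XNJ]

∠NJX = 69°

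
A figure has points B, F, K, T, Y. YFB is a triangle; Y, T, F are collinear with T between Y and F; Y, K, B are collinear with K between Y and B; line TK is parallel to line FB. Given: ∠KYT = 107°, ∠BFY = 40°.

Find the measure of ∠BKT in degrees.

∠BKT = 147°

1. ∠BYF = 107°  [T on YF, K on YB]
2. ∠FBY = 33°  [△YFB]
3. ∠TKY = 33°  [TK∥FB, corresponding at K]
4. ∠BKT = 147°  [linear pair at K on YB]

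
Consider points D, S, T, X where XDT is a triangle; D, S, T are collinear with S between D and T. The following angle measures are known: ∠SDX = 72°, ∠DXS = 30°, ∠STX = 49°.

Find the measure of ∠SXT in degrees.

∠SXT = 29°

1. ∠DSX = 78°  [△XDS]
2. ∠TSX = 102°  [linear pair at S on DT]
3. ∠SXT = 29°  [△XST]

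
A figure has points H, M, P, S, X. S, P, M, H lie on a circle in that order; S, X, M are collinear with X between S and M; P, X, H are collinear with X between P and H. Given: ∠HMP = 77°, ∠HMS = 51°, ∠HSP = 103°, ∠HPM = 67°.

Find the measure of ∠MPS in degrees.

∠MPS = 118°

1. ∠MHP = 36°  [△PMH]
2. ∠HPS = 51°  [same arc SH]
3. ∠PHS = 26°  [△SPH]
4. ∠MSP = 36°  [same arc PM]
5. ∠PMS = 26°  [same arc SP]
6. ∠MPS = 118°  [△SPM]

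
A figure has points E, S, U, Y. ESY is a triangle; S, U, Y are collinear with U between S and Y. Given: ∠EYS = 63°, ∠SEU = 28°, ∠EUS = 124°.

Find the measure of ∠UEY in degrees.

∠UEY = 61°

1. ∠EYU = 63°  [U on ray YS]
2. ∠EUY = 56°  [linear pair at U on SY]
3. ∠UEY = 61°  [△EUY]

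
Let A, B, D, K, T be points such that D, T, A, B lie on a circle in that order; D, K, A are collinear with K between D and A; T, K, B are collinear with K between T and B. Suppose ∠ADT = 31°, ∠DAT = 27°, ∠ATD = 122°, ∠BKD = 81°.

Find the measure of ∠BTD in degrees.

∠BTD = 50°

1. ∠ABT = 31°  [same arc TA]
2. ∠AKB = 99°  [linear pair at K on DA]
3. ∠BAD = 50°  [△AKB]
4. ∠BTD = 50°  [same arc DB]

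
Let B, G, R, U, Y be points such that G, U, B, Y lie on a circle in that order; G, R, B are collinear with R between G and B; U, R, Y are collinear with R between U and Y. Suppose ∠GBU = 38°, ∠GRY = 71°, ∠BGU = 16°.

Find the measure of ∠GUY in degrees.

∠GUY = 55°

1. ∠BRU = 71°  [vertical angles at R]
2. ∠GRU = 109°  [linear pair at R on GB]
3. ∠GUY = 55°  [△GRU]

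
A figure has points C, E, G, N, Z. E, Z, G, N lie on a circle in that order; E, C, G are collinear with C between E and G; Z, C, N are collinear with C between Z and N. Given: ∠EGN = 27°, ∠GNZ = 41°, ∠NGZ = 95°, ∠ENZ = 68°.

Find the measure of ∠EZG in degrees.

1. ∠GEZ = 41°  [same arc ZG]
2. ∠EGZ = 68°  [same arc EZ]
3. ∠EZG = 71°  [△EZG]

∠EZG = 71°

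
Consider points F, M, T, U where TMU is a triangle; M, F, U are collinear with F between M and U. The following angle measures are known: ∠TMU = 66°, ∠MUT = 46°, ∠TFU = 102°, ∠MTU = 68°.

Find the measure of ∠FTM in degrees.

1. ∠FMT = 66°  [F on ray MU]
2. ∠MFT = 78°  [linear pair at F on MU]
3. ∠FTM = 36°  [△TMF]

∠FTM = 36°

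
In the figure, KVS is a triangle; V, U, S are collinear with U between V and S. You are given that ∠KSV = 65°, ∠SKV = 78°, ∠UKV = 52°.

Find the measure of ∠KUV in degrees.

∠KUV = 91°

1. ∠KVS = 37°  [△KVS]
2. ∠KVU = 37°  [U on ray VS]
3. ∠KUV = 91°  [△KVU]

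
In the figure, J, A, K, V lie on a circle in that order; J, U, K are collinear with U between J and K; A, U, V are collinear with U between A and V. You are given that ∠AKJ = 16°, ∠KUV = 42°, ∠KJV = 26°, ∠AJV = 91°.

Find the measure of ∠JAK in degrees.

1. ∠AVJ = 16°  [same arc JA]
2. ∠AUJ = 42°  [vertical angles at U]
3. ∠JAV = 73°  [△JAV]
4. ∠AJK = 65°  [△JUA]
5. ∠JAK = 99°  [△JAK]

∠JAK = 99°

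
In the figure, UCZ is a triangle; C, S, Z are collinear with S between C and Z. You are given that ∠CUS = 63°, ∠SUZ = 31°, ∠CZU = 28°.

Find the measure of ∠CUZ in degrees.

1. ∠SZU = 28°  [S on ray ZC]
2. ∠USZ = 121°  [△USZ]
3. ∠CSU = 59°  [linear pair at S on CZ]
4. ∠SCU = 58°  [△UCS]
5. ∠UCZ = 58°  [S on ray CZ]
6. ∠CUZ = 94°  [△UCZ]

∠CUZ = 94°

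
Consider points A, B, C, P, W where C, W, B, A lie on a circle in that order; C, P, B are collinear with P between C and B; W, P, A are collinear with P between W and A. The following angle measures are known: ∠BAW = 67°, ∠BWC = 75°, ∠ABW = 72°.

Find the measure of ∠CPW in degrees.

∠CPW = 79°

1. ∠BCW = 67°  [same arc WB]
2. ∠AWB = 41°  [△WBA]
3. ∠CBW = 38°  [△CWB]
4. ∠BPW = 101°  [△WPB]
5. ∠CPW = 79°  [linear pair at P on CB]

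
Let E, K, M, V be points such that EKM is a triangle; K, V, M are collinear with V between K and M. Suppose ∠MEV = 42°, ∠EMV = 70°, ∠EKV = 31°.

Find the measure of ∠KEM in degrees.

1. ∠EMK = 70°  [V on ray MK]
2. ∠EKM = 31°  [V on ray KM]
3. ∠KEM = 79°  [△EKM]

∠KEM = 79°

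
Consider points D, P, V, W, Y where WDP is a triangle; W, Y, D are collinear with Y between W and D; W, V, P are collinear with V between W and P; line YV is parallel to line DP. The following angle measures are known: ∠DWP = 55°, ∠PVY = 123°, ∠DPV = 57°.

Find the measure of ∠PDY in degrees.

∠PDY = 68°

1. ∠DPW = 57°  [V on ray PW]
2. ∠PDW = 68°  [△WDP]
3. ∠PDY = 68°  [Y on ray DW]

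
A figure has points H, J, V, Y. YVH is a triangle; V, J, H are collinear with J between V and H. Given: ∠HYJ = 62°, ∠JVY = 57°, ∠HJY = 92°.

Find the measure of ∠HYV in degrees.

∠HYV = 97°

1. ∠JHY = 26°  [△YJH]
2. ∠HVY = 57°  [J on ray VH]
3. ∠VHY = 26°  [J on ray HV]
4. ∠HYV = 97°  [△YVH]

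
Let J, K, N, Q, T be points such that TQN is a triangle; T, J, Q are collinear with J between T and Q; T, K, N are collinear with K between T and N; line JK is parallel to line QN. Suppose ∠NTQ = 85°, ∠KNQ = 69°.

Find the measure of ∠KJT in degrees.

∠KJT = 26°

1. ∠QNT = 69°  [K on ray NT]
2. ∠NQT = 26°  [△TQN]
3. ∠KJT = 26°  [JK∥QN, corresponding at J]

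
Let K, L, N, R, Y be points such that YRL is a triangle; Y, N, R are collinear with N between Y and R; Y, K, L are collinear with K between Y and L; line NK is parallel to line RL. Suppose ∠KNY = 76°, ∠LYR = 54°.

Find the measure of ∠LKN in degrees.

∠LKN = 130°

1. ∠LRY = 76°  [NK∥RL, corresponding at N]
2. ∠RLY = 50°  [△YRL]
3. ∠NKY = 50°  [NK∥RL, corresponding at K]
4. ∠LKN = 130°  [linear pair at K on YL]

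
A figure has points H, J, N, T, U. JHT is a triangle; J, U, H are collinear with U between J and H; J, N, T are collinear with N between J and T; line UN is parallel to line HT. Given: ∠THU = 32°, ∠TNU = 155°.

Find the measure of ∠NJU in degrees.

∠NJU = 123°

1. ∠JHT = 32°  [U on ray HJ]
2. ∠JNU = 25°  [linear pair at N on JT]
3. ∠JUN = 32°  [UN∥HT, corresponding at U]
4. ∠NJU = 123°  [△JUN]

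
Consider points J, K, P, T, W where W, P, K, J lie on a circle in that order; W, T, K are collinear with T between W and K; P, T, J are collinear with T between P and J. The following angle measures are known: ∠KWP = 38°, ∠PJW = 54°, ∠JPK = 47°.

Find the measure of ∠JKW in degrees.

1. ∠PKW = 54°  [same arc WP]
2. ∠JWK = 47°  [same arc KJ]
3. ∠KPW = 88°  [△WPK]
4. ∠KJW = 92°  [cyclic WPKJ, opposite ∠P+∠J]
5. ∠JKW = 41°  [△WKJ]

∠JKW = 41°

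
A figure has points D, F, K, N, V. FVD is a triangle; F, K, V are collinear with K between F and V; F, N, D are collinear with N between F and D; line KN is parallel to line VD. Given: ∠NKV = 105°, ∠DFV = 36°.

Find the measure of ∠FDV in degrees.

1. ∠FKN = 75°  [linear pair at K on FV]
2. ∠KFN = 36°  [K on FV, N on FD]
3. ∠FNK = 69°  [△FKN]
4. ∠FDV = 69°  [KN∥VD, corresponding at N]

∠FDV = 69°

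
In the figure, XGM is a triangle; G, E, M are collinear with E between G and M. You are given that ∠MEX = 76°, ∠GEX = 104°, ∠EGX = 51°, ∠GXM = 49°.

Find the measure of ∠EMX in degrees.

1. ∠MGX = 51°  [E on ray GM]
2. ∠GMX = 80°  [△XGM]
3. ∠EMX = 80°  [E on ray MG]

∠EMX = 80°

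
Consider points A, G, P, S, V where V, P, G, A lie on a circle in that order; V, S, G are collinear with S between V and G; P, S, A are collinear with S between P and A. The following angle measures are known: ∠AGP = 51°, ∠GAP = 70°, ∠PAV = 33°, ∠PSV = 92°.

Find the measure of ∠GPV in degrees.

∠GPV = 77°

1. ∠GVP = 70°  [same arc PG]
2. ∠PGV = 33°  [same arc VP]
3. ∠GPV = 77°  [△VPG]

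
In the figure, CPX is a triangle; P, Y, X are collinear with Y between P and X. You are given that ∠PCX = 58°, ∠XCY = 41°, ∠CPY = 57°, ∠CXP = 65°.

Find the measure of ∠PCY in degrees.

∠PCY = 17°

1. ∠CXY = 65°  [Y on ray XP]
2. ∠CYX = 74°  [△CYX]
3. ∠CYP = 106°  [linear pair at Y on PX]
4. ∠PCY = 17°  [△CPY]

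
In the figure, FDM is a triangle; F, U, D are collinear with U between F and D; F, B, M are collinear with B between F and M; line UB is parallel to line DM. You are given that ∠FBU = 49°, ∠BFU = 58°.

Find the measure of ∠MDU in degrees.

∠MDU = 73°

1. ∠BUF = 73°  [△FUB]
2. ∠BUD = 107°  [linear pair at U on FD]
3. ∠MDU = 73°  [UB∥DM, co-interior at D–U]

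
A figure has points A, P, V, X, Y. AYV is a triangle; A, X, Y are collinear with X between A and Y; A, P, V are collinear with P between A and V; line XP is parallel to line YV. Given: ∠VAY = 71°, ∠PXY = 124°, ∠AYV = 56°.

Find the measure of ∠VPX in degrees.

∠VPX = 127°

1. ∠AVY = 53°  [△AYV]
2. ∠APX = 53°  [XP∥YV, corresponding at P]
3. ∠VPX = 127°  [linear pair at P on AV]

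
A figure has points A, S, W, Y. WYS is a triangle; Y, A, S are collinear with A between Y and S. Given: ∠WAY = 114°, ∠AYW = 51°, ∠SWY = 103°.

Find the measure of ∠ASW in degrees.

∠ASW = 26°

1. ∠SYW = 51°  [A on ray YS]
2. ∠WSY = 26°  [△WYS]
3. ∠ASW = 26°  [A on ray SY]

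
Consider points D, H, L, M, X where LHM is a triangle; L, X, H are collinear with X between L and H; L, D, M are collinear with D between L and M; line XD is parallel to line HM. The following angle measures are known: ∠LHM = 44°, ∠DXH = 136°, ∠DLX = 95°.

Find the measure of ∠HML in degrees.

1. ∠DXL = 44°  [XD∥HM, corresponding at X]
2. ∠LDX = 41°  [△LXD]
3. ∠HML = 41°  [XD∥HM, corresponding at D]

∠HML = 41°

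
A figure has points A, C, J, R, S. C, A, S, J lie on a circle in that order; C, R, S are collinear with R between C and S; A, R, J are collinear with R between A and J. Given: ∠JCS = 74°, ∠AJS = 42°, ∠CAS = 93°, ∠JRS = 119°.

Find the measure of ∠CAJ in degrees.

∠CAJ = 19°

1. ∠ACS = 42°  [same arc AS]
2. ∠ARC = 119°  [vertical angles at R]
3. ∠CAJ = 19°  [△CRA]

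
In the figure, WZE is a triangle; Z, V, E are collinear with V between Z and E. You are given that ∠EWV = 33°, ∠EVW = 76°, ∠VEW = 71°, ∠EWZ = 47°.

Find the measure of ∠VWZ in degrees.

∠VWZ = 14°

1. ∠WVZ = 104°  [linear pair at V on ZE]
2. ∠WEZ = 71°  [V on ray EZ]
3. ∠EZW = 62°  [△WZE]
4. ∠VZW = 62°  [V on ray ZE]
5. ∠VWZ = 14°  [△WZV]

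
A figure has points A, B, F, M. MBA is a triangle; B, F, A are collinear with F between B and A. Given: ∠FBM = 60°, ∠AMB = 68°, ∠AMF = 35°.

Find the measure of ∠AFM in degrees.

1. ∠ABM = 60°  [F on ray BA]
2. ∠BAM = 52°  [△MBA]
3. ∠FAM = 52°  [F on ray AB]
4. ∠AFM = 93°  [△MFA]

∠AFM = 93°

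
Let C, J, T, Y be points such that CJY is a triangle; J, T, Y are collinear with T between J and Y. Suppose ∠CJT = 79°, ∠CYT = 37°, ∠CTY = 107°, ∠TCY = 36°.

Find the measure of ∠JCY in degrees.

∠JCY = 64°

1. ∠CJY = 79°  [T on ray JY]
2. ∠CYJ = 37°  [T on ray YJ]
3. ∠JCY = 64°  [△CJY]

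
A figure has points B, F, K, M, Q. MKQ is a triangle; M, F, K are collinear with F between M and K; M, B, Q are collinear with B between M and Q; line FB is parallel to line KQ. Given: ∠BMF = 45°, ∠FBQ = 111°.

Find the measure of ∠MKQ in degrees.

∠MKQ = 66°

1. ∠FBM = 69°  [linear pair at B on MQ]
2. ∠BFM = 66°  [△MFB]
3. ∠MKQ = 66°  [FB∥KQ, corresponding at F]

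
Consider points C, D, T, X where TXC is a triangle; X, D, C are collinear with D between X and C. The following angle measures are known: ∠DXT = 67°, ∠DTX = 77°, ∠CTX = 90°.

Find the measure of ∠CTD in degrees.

∠CTD = 13°

1. ∠TDX = 36°  [△TXD]
2. ∠CXT = 67°  [D on ray XC]
3. ∠TCX = 23°  [△TXC]
4. ∠CDT = 144°  [linear pair at D on XC]
5. ∠DCT = 23°  [D on ray CX]
6. ∠CTD = 13°  [△TDC]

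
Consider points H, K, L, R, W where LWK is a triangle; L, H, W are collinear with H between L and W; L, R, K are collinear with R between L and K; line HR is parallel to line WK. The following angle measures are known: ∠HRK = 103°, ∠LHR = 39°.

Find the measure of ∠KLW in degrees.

∠KLW = 64°

1. ∠HRL = 77°  [linear pair at R on LK]
2. ∠HLR = 64°  [△LHR]
3. ∠KLW = 64°  [H on LW, R on LK]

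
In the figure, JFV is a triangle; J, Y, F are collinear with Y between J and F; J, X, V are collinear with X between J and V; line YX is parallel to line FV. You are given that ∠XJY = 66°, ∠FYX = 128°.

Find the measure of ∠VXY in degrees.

1. ∠JYX = 52°  [linear pair at Y on JF]
2. ∠JXY = 62°  [△JYX]
3. ∠VXY = 118°  [linear pair at X on JV]

∠VXY = 118°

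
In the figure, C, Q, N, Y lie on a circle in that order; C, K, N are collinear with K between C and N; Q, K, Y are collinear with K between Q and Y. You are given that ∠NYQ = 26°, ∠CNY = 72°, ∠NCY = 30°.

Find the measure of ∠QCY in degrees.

∠QCY = 56°

1. ∠NQY = 30°  [same arc NY]
2. ∠QNY = 124°  [△QNY]
3. ∠QCY = 56°  [cyclic CQNY, opposite ∠C+∠N]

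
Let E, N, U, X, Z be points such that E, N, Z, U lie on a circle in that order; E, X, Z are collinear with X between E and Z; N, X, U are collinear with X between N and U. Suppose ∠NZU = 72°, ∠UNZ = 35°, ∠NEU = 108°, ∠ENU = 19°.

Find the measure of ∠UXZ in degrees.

∠UXZ = 88°

1. ∠NUZ = 73°  [△NZU]
2. ∠EZU = 19°  [same arc EU]
3. ∠UXZ = 88°  [△ZXU]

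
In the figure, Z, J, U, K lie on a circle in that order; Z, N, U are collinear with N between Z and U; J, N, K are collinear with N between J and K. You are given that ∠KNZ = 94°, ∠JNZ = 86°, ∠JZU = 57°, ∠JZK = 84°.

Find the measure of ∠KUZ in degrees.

∠KUZ = 37°

1. ∠KNU = 86°  [linear pair at N on ZU]
2. ∠JKU = 57°  [same arc JU]
3. ∠KUZ = 37°  [△UNK]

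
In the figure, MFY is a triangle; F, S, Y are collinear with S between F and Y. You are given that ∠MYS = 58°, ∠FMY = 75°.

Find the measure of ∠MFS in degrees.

1. ∠FYM = 58°  [S on ray YF]
2. ∠MFY = 47°  [△MFY]
3. ∠MFS = 47°  [S on ray FY]

∠MFS = 47°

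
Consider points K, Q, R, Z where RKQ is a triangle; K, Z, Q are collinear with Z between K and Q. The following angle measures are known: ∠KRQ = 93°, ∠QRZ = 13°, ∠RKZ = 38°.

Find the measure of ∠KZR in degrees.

∠KZR = 62°

1. ∠QKR = 38°  [Z on ray KQ]
2. ∠KQR = 49°  [△RKQ]
3. ∠RQZ = 49°  [Z on ray QK]
4. ∠QZR = 118°  [△RZQ]
5. ∠KZR = 62°  [linear pair at Z on KQ]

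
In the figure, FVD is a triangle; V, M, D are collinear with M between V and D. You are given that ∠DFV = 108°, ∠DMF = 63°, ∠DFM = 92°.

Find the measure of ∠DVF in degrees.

∠DVF = 47°

1. ∠FDM = 25°  [△FMD]
2. ∠FDV = 25°  [M on ray DV]
3. ∠DVF = 47°  [△FVD]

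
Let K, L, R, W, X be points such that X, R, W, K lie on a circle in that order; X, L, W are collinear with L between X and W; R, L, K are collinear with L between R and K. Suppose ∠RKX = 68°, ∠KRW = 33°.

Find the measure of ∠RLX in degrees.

∠RLX = 101°

1. ∠RWX = 68°  [same arc XR]
2. ∠RLW = 79°  [△RLW]
3. ∠RLX = 101°  [linear pair at L on XW]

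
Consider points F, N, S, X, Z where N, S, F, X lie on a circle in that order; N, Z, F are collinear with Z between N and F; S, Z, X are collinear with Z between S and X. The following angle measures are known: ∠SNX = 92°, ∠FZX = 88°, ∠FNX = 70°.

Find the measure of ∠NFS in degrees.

1. ∠NZS = 88°  [vertical angles at Z]
2. ∠FSX = 70°  [same arc FX]
3. ∠FZS = 92°  [linear pair at Z on NF]
4. ∠NFS = 18°  [△SZF]

∠NFS = 18°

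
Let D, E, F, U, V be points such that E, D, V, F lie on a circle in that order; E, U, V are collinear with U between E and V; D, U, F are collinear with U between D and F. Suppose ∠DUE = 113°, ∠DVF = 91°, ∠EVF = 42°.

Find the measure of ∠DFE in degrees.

1. ∠DEF = 89°  [cyclic EDVF, opposite ∠E+∠V]
2. ∠EDF = 42°  [same arc EF]
3. ∠DFE = 49°  [△EDF]

∠DFE = 49°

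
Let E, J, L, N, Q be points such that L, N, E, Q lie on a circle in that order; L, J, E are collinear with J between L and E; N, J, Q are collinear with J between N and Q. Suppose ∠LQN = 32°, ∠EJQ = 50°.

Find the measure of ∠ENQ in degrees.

∠ENQ = 18°

1. ∠LEN = 32°  [same arc LN]
2. ∠LJN = 50°  [vertical angles at J]
3. ∠EJN = 130°  [linear pair at J on LE]
4. ∠ENQ = 18°  [△NJE]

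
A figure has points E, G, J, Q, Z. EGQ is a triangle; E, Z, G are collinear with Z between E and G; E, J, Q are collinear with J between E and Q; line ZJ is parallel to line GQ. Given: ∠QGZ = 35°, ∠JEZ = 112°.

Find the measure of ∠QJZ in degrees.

1. ∠EGQ = 35°  [Z on ray GE]
2. ∠GEQ = 112°  [Z on EG, J on EQ]
3. ∠EQG = 33°  [△EGQ]
4. ∠EJZ = 33°  [ZJ∥GQ, corresponding at J]
5. ∠QJZ = 147°  [linear pair at J on EQ]

∠QJZ = 147°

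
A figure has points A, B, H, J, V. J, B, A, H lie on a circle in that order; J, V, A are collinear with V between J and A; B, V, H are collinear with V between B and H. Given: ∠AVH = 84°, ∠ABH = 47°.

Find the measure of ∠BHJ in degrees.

1. ∠HVJ = 96°  [linear pair at V on JA]
2. ∠AJH = 47°  [same arc AH]
3. ∠BHJ = 37°  [△JVH]

∠BHJ = 37°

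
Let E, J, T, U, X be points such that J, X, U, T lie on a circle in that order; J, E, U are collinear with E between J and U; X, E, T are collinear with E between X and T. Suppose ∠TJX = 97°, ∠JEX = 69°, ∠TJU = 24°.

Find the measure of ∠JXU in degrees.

∠JXU = 62°

1. ∠TUX = 83°  [cyclic JXUT, opposite ∠J+∠U]
2. ∠UEX = 111°  [linear pair at E on JU]
3. ∠TXU = 24°  [same arc UT]
4. ∠UTX = 73°  [△XUT]
5. ∠JUX = 45°  [△XEU]
6. ∠UJX = 73°  [same arc XU]
7. ∠JXU = 62°  [△JXU]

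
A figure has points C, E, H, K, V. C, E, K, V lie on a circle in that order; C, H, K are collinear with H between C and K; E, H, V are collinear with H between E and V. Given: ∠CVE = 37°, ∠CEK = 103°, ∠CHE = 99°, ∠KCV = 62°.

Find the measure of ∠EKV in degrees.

∠EKV = 78°

1. ∠CKE = 37°  [same arc CE]
2. ∠ECK = 40°  [△CEK]
3. ∠KEV = 62°  [same arc KV]
4. ∠EVK = 40°  [same arc EK]
5. ∠EKV = 78°  [△EKV]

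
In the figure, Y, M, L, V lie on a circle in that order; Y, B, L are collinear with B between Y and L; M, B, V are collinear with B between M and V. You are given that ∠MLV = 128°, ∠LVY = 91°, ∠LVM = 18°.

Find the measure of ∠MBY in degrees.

1. ∠LMV = 34°  [△MLV]
2. ∠LMY = 89°  [cyclic YMLV, opposite ∠M+∠V]
3. ∠LYM = 18°  [same arc ML]
4. ∠MLY = 73°  [△YML]
5. ∠LBM = 73°  [△MBL]
6. ∠MBY = 107°  [linear pair at B on YL]

∠MBY = 107°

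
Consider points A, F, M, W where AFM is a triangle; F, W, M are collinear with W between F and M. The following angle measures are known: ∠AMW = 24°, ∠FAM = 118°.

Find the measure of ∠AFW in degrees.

1. ∠AMF = 24°  [W on ray MF]
2. ∠AFM = 38°  [△AFM]
3. ∠AFW = 38°  [W on ray FM]

∠AFW = 38°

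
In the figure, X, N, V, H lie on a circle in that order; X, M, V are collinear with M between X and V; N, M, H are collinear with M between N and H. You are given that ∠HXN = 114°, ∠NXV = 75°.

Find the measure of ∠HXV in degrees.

1. ∠HVN = 66°  [cyclic XNVH, opposite ∠X+∠V]
2. ∠NHV = 75°  [same arc NV]
3. ∠HNV = 39°  [△NVH]
4. ∠HXV = 39°  [same arc VH]

∠HXV = 39°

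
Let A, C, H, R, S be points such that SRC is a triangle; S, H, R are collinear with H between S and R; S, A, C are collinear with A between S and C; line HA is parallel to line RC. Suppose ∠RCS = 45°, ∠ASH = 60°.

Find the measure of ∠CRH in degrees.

∠CRH = 75°

1. ∠HAS = 45°  [HA∥RC, corresponding at A]
2. ∠AHS = 75°  [△SHA]
3. ∠AHR = 105°  [linear pair at H on SR]
4. ∠CRH = 75°  [HA∥RC, co-interior at R–H]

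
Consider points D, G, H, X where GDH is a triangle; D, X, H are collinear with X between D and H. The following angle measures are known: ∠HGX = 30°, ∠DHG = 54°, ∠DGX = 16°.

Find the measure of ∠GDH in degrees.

1. ∠GHX = 54°  [X on ray HD]
2. ∠GXH = 96°  [△GXH]
3. ∠DXG = 84°  [linear pair at X on DH]
4. ∠GDX = 80°  [△GDX]
5. ∠GDH = 80°  [X on ray DH]

∠GDH = 80°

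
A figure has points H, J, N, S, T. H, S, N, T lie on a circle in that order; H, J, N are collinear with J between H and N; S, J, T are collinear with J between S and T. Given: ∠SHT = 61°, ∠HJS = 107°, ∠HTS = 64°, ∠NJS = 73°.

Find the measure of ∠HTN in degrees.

1. ∠HST = 55°  [△HST]
2. ∠HJT = 73°  [vertical angles at J]
3. ∠HNT = 55°  [same arc HT]
4. ∠NHT = 43°  [△HJT]
5. ∠HTN = 82°  [△HNT]

∠HTN = 82°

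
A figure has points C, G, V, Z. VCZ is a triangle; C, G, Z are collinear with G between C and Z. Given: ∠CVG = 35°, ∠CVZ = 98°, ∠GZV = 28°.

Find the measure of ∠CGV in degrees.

1. ∠CZV = 28°  [G on ray ZC]
2. ∠VCZ = 54°  [△VCZ]
3. ∠GCV = 54°  [G on ray CZ]
4. ∠CGV = 91°  [△VCG]

∠CGV = 91°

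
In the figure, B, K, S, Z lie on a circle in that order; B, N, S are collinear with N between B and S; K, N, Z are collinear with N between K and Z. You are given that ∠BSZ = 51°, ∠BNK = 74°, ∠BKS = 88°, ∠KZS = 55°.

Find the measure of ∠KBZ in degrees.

1. ∠BKZ = 51°  [same arc BZ]
2. ∠KBS = 55°  [△BNK]
3. ∠BSK = 37°  [△BKS]
4. ∠BZK = 37°  [same arc BK]
5. ∠KBZ = 92°  [△BKZ]

∠KBZ = 92°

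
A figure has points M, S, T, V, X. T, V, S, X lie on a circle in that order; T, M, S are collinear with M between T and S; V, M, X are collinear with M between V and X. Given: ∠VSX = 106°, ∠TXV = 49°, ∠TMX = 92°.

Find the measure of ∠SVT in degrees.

1. ∠VTX = 74°  [cyclic TVSX, opposite ∠T+∠S]
2. ∠TVX = 57°  [△TVX]
3. ∠STX = 39°  [△TMX]
4. ∠TSX = 57°  [same arc TX]
5. ∠SXT = 84°  [△TSX]
6. ∠SVT = 96°  [cyclic TVSX, opposite ∠V+∠X]

∠SVT = 96°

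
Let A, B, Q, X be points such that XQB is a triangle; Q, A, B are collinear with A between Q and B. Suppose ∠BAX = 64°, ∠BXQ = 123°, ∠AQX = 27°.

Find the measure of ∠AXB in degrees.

∠AXB = 86°

1. ∠BQX = 27°  [A on ray QB]
2. ∠QBX = 30°  [△XQB]
3. ∠ABX = 30°  [A on ray BQ]
4. ∠AXB = 86°  [△XAB]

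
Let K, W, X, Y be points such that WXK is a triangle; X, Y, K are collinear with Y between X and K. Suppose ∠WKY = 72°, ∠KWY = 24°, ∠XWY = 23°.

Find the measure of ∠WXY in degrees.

1. ∠KYW = 84°  [△WYK]
2. ∠WYX = 96°  [linear pair at Y on XK]
3. ∠WXY = 61°  [△WXY]

∠WXY = 61°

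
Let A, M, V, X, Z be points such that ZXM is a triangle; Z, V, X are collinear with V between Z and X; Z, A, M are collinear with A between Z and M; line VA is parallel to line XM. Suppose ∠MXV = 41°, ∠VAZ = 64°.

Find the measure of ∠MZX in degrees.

1. ∠MXZ = 41°  [V on ray XZ]
2. ∠XMZ = 64°  [VA∥XM, corresponding at A]
3. ∠MZX = 75°  [△ZXM]

∠MZX = 75°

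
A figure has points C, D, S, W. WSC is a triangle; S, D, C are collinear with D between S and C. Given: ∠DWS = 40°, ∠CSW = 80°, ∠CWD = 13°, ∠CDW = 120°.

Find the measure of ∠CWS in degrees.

∠CWS = 53°

1. ∠DCW = 47°  [△WDC]
2. ∠SCW = 47°  [D on ray CS]
3. ∠CWS = 53°  [△WSC]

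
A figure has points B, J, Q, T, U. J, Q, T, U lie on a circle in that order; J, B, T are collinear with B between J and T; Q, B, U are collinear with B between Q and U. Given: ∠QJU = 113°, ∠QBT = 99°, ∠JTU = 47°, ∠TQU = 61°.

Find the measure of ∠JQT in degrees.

1. ∠JBQ = 81°  [linear pair at B on JT]
2. ∠JTQ = 20°  [△QBT]
3. ∠JQU = 47°  [same arc JU]
4. ∠QJT = 52°  [△JBQ]
5. ∠JQT = 108°  [△JQT]

∠JQT = 108°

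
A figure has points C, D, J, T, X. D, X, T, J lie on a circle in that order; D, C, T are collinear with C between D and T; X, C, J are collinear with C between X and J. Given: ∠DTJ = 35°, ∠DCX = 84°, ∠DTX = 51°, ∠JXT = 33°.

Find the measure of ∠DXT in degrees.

∠DXT = 68°

1. ∠DXJ = 35°  [same arc DJ]
2. ∠TDX = 61°  [△DCX]
3. ∠DXT = 68°  [△DXT]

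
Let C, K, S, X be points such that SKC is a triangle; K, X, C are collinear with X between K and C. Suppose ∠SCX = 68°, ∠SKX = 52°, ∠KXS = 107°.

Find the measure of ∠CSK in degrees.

∠CSK = 60°

1. ∠KCS = 68°  [X on ray CK]
2. ∠CKS = 52°  [X on ray KC]
3. ∠CSK = 60°  [△SKC]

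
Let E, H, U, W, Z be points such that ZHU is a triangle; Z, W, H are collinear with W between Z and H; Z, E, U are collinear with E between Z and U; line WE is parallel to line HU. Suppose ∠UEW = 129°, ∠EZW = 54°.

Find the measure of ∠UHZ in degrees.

1. ∠WEZ = 51°  [linear pair at E on ZU]
2. ∠EWZ = 75°  [△ZWE]
3. ∠UHZ = 75°  [WE∥HU, corresponding at W]

∠UHZ = 75°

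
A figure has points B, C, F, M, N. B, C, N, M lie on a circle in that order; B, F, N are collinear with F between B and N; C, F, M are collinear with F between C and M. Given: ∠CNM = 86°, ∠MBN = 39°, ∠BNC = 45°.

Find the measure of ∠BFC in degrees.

1. ∠MCN = 39°  [same arc NM]
2. ∠CFN = 96°  [△CFN]
3. ∠BFC = 84°  [linear pair at F on BN]

∠BFC = 84°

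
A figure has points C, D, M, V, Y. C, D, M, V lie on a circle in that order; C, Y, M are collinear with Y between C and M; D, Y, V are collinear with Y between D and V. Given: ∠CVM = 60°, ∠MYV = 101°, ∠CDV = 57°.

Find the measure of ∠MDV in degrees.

1. ∠CDM = 120°  [cyclic CDMV, opposite ∠D+∠V]
2. ∠CYD = 101°  [vertical angles at Y]
3. ∠DCM = 22°  [△CYD]
4. ∠CMD = 38°  [△CDM]
5. ∠DYM = 79°  [linear pair at Y on CM]
6. ∠MDV = 63°  [△DYM]

∠MDV = 63°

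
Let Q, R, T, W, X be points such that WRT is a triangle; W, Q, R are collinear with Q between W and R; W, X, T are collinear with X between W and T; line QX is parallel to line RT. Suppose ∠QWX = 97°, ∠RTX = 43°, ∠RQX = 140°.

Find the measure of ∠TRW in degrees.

1. ∠RWT = 97°  [Q on WR, X on WT]
2. ∠RTW = 43°  [X on ray TW]
3. ∠TRW = 40°  [△WRT]

∠TRW = 40°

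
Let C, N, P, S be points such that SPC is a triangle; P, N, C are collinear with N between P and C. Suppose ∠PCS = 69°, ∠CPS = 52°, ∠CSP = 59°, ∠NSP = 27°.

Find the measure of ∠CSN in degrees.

1. ∠NCS = 69°  [N on ray CP]
2. ∠NPS = 52°  [N on ray PC]
3. ∠PNS = 101°  [△SPN]
4. ∠CNS = 79°  [linear pair at N on PC]
5. ∠CSN = 32°  [△SNC]

∠CSN = 32°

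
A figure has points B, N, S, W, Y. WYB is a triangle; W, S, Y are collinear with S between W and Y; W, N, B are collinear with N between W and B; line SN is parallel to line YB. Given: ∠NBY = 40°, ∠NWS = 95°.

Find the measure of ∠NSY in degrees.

∠NSY = 135°

1. ∠WBY = 40°  [N on ray BW]
2. ∠BWY = 95°  [S on WY, N on WB]
3. ∠BYW = 45°  [△WYB]
4. ∠NSW = 45°  [SN∥YB, corresponding at S]
5. ∠NSY = 135°  [linear pair at S on WY]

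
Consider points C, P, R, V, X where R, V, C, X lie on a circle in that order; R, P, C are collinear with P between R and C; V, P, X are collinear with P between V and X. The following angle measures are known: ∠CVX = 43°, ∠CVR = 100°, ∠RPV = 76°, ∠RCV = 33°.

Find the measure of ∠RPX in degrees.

1. ∠CRX = 43°  [same arc CX]
2. ∠RXV = 33°  [same arc RV]
3. ∠RPX = 104°  [△RPX]

∠RPX = 104°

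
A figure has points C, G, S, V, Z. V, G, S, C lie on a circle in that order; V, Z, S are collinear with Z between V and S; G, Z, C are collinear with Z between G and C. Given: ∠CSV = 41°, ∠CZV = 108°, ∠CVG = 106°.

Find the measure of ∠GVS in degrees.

1. ∠CGV = 41°  [same arc VC]
2. ∠GZS = 108°  [vertical angles at Z]
3. ∠GZV = 72°  [linear pair at Z on VS]
4. ∠GVS = 67°  [△VZG]

∠GVS = 67°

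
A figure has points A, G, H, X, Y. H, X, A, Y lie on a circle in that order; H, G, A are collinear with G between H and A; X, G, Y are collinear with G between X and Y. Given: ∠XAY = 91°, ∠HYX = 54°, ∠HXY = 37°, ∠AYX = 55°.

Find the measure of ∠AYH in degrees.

1. ∠AXY = 34°  [△XAY]
2. ∠HAY = 37°  [same arc HY]
3. ∠AHY = 34°  [same arc AY]
4. ∠AYH = 109°  [△HAY]

∠AYH = 109°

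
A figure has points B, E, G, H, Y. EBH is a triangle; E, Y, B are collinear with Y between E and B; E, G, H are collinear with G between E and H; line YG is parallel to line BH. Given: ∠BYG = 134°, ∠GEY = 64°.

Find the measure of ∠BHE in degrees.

∠BHE = 70°

1. ∠EYG = 46°  [linear pair at Y on EB]
2. ∠EGY = 70°  [△EYG]
3. ∠BHE = 70°  [YG∥BH, corresponding at G]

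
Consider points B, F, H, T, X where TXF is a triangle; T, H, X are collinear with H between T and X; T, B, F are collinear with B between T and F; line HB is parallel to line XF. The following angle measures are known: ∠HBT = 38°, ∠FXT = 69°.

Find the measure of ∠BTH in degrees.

1. ∠TFX = 38°  [HB∥XF, corresponding at B]
2. ∠FTX = 73°  [△TXF]
3. ∠BTH = 73°  [H on TX, B on TF]

∠BTH = 73°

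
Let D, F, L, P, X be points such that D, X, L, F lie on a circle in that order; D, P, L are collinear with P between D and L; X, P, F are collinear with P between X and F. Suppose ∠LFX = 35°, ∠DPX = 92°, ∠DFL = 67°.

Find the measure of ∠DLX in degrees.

1. ∠LDX = 35°  [same arc XL]
2. ∠DXL = 113°  [cyclic DXLF, opposite ∠X+∠F]
3. ∠DLX = 32°  [△DXL]

∠DLX = 32°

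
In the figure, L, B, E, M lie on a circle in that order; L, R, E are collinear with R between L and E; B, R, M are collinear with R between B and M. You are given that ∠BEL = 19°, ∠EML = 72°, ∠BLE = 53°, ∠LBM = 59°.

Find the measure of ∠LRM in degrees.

∠LRM = 112°

1. ∠BME = 53°  [same arc BE]
2. ∠LEM = 59°  [same arc LM]
3. ∠ERM = 68°  [△ERM]
4. ∠LRM = 112°  [linear pair at R on LE]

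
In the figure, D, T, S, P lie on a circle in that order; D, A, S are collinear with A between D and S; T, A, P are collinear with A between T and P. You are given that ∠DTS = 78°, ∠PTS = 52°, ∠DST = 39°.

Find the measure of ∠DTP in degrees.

1. ∠DPS = 102°  [cyclic DTSP, opposite ∠T+∠P]
2. ∠PDS = 52°  [same arc SP]
3. ∠DSP = 26°  [△DSP]
4. ∠DTP = 26°  [same arc DP]

∠DTP = 26°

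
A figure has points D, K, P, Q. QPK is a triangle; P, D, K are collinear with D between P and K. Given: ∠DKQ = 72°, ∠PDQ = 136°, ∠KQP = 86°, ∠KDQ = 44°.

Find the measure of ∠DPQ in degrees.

∠DPQ = 22°

1. ∠PKQ = 72°  [D on ray KP]
2. ∠KPQ = 22°  [△QPK]
3. ∠DPQ = 22°  [D on ray PK]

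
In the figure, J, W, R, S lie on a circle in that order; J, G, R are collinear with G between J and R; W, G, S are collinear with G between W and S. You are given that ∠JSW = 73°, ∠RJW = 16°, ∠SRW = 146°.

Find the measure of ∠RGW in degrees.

1. ∠JRW = 73°  [same arc JW]
2. ∠RSW = 16°  [same arc WR]
3. ∠RWS = 18°  [△WRS]
4. ∠RGW = 89°  [△WGR]

∠RGW = 89°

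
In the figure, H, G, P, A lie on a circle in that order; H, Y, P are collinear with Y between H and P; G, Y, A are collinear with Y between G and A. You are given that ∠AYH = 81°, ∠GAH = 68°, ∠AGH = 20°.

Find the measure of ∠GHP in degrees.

∠GHP = 61°

1. ∠GYP = 81°  [vertical angles at Y]
2. ∠GYH = 99°  [linear pair at Y on HP]
3. ∠GHP = 61°  [△HYG]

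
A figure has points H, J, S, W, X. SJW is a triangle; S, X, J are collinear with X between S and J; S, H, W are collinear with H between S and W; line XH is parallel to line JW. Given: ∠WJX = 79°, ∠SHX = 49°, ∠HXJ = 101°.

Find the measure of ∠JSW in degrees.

∠JSW = 52°

1. ∠SJW = 79°  [X on ray JS]
2. ∠JWS = 49°  [XH∥JW, corresponding at H]
3. ∠JSW = 52°  [△SJW]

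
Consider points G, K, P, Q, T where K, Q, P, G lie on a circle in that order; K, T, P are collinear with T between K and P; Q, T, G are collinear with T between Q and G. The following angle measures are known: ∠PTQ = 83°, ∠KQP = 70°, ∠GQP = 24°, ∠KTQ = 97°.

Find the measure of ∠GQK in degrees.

1. ∠KPQ = 73°  [△QTP]
2. ∠PKQ = 37°  [△KQP]
3. ∠GQK = 46°  [△KTQ]

∠GQK = 46°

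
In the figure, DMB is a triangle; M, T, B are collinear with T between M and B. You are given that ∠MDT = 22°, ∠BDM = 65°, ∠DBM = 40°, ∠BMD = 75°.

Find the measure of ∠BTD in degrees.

1. ∠DMT = 75°  [T on ray MB]
2. ∠DTM = 83°  [△DMT]
3. ∠BTD = 97°  [linear pair at T on MB]

∠BTD = 97°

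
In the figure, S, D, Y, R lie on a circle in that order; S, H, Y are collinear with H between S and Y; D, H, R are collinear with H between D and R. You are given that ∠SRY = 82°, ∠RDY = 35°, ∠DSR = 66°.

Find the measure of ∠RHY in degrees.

∠RHY = 86°

1. ∠RSY = 35°  [same arc YR]
2. ∠DYR = 114°  [cyclic SDYR, opposite ∠S+∠Y]
3. ∠RYS = 63°  [△SYR]
4. ∠DRY = 31°  [△DYR]
5. ∠RHY = 86°  [△YHR]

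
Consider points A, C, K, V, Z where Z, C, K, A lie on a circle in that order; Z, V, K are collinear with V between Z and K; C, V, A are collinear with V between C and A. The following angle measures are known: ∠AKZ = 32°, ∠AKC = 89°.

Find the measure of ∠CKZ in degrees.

1. ∠ACZ = 32°  [same arc ZA]
2. ∠AZC = 91°  [cyclic ZCKA, opposite ∠Z+∠K]
3. ∠CAZ = 57°  [△ZCA]
4. ∠CKZ = 57°  [same arc ZC]

∠CKZ = 57°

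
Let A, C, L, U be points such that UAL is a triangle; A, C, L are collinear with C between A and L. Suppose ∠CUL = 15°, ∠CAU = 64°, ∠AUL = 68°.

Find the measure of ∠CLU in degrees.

1. ∠LAU = 64°  [C on ray AL]
2. ∠ALU = 48°  [△UAL]
3. ∠CLU = 48°  [C on ray LA]

∠CLU = 48°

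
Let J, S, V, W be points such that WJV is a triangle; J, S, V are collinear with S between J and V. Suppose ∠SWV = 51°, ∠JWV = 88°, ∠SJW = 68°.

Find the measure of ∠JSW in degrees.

1. ∠VJW = 68°  [S on ray JV]
2. ∠JVW = 24°  [△WJV]
3. ∠SVW = 24°  [S on ray VJ]
4. ∠VSW = 105°  [△WSV]
5. ∠JSW = 75°  [linear pair at S on JV]

∠JSW = 75°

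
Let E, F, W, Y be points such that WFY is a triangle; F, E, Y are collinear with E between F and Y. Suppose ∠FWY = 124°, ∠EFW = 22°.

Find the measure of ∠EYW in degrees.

∠EYW = 34°

1. ∠WFY = 22°  [E on ray FY]
2. ∠FYW = 34°  [△WFY]
3. ∠EYW = 34°  [E on ray YF]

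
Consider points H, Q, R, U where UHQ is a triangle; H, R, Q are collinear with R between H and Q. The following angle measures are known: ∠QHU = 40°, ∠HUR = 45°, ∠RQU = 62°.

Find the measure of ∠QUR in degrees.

1. ∠RHU = 40°  [R on ray HQ]
2. ∠HRU = 95°  [△UHR]
3. ∠QRU = 85°  [linear pair at R on HQ]
4. ∠QUR = 33°  [△URQ]

∠QUR = 33°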